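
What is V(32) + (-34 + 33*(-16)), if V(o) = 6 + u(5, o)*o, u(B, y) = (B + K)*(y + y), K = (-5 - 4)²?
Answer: 175572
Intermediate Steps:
K = 81 (K = (-9)² = 81)
u(B, y) = 2*y*(81 + B) (u(B, y) = (B + 81)*(y + y) = (81 + B)*(2*y) = 2*y*(81 + B))
V(o) = 6 + 172*o² (V(o) = 6 + (2*o*(81 + 5))*o = 6 + (2*o*86)*o = 6 + (172*o)*o = 6 + 172*o²)
V(32) + (-34 + 33*(-16)) = (6 + 172*32²) + (-34 + 33*(-16)) = (6 + 172*1024) + (-34 - 528) = (6 + 176128) - 562 = 176134 - 562 = 175572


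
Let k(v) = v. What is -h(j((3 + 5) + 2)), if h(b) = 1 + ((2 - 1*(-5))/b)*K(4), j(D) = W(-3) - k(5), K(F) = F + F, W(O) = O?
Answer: 6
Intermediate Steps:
K(F) = 2*F
j(D) = -8 (j(D) = -3 - 1*5 = -3 - 5 = -8)
h(b) = 1 + 56/b (h(b) = 1 + ((2 - 1*(-5))/b)*(2*4) = 1 + ((2 + 5)/b)*8 = 1 + (7/b)*8 = 1 + 56/b)
-h(j((3 + 5) + 2)) = -(56 - 8)/(-8) = -(-1)*48/8 = -1*(-6) = 6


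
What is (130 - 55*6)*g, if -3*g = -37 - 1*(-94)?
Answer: 3800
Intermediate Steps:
g = -19 (g = -(-37 - 1*(-94))/3 = -(-37 + 94)/3 = -⅓*57 = -19)
(130 - 55*6)*g = (130 - 55*6)*(-19) = (130 - 330)*(-19) = -200*(-19) = 3800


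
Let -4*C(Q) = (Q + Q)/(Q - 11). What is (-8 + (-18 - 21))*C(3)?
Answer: -141/16 ≈ -8.8125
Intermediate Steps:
C(Q) = -Q/(2*(-11 + Q)) (C(Q) = -(Q + Q)/(4*(Q - 11)) = -2*Q/(4*(-11 + Q)) = -Q/(2*(-11 + Q)))
(-8 + (-18 - 21))*C(3) = (-8 + (-18 - 21))*(-1*3/(-22 + 2*3)) = (-8 - 39)*(-1*3/(-22 + 6)) = -(-47)*3/(-16) = -(-47)*3*(-1)/16 = -47*3/16 = -141/16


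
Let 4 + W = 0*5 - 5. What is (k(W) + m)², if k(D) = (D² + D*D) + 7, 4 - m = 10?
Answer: 26569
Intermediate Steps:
W = -9 (W = -4 + (0*5 - 5) = -4 + (0 - 5) = -4 - 5 = -9)
m = -6 (m = 4 - 1*10 = 4 - 10 = -6)
k(D) = 7 + 2*D² (k(D) = (D² + D²) + 7 = 2*D² + 7 = 7 + 2*D²)
(k(W) + m)² = ((7 + 2*(-9)²) - 6)² = ((7 + 2*81) - 6)² = ((7 + 162) - 6)² = (169 - 6)² = 163² = 26569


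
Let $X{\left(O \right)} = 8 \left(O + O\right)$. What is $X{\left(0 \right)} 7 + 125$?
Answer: $125$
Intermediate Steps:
$X{\left(O \right)} = 16 O$ ($X{\left(O \right)} = 8 \cdot 2 O = 16 O$)
$X{\left(0 \right)} 7 + 125 = 16 \cdot 0 \cdot 7 + 125 = 0 \cdot 7 + 125 = 0 + 125 = 125$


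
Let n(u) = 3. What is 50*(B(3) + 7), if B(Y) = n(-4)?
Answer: 500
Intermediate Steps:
B(Y) = 3
50*(B(3) + 7) = 50*(3 + 7) = 50*10 = 500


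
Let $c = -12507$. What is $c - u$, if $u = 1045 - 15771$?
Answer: $2219$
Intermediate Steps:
$u = -14726$ ($u = 1045 - 15771 = -14726$)
$c - u = -12507 - -14726 = -12507 + 14726 = 2219$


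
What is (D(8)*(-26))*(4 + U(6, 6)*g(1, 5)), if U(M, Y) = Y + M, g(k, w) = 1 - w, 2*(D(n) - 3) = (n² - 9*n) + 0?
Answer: -1144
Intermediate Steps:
D(n) = 3 + n²/2 - 9*n/2 (D(n) = 3 + ((n² - 9*n) + 0)/2 = 3 + (n² - 9*n)/2 = 3 + (n²/2 - 9*n/2) = 3 + n²/2 - 9*n/2)
U(M, Y) = M + Y
(D(8)*(-26))*(4 + U(6, 6)*g(1, 5)) = ((3 + (½)*8² - 9/2*8)*(-26))*(4 + (6 + 6)*(1 - 1*5)) = ((3 + (½)*64 - 36)*(-26))*(4 + 12*(1 - 5)) = ((3 + 32 - 36)*(-26))*(4 + 12*(-4)) = (-1*(-26))*(4 - 48) = 26*(-44) = -1144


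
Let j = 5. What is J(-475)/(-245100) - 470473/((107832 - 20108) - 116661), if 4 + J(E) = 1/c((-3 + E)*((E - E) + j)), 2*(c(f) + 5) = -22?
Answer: 19421145239/1194519360 ≈ 16.259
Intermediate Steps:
c(f) = -16 (c(f) = -5 + (1/2)*(-22) = -5 - 11 = -16)
J(E) = -65/16 (J(E) = -4 + 1/(-16) = -4 - 1/16 = -65/16)
J(-475)/(-245100) - 470473/((107832 - 20108) - 116661) = -65/16/(-245100) - 470473/((107832 - 20108) - 116661) = -65/16*(-1/245100) - 470473/(87724 - 116661) = 13/784320 - 470473/(-28937) = 13/784320 - 470473*(-1/28937) = 13/784320 + 470473/28937 = 19421145239/1194519360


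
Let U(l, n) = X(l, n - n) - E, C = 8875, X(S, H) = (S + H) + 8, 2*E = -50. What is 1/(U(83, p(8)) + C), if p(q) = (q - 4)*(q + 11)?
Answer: 1/8991 ≈ 0.00011122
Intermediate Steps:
E = -25 (E = (½)*(-50) = -25)
X(S, H) = 8 + H + S (X(S, H) = (H + S) + 8 = 8 + H + S)
p(q) = (-4 + q)*(11 + q)
U(l, n) = 33 + l (U(l, n) = (8 + (n - n) + l) - 1*(-25) = (8 + 0 + l) + 25 = (8 + l) + 25 = 33 + l)
1/(U(83, p(8)) + C) = 1/((33 + 83) + 8875) = 1/(116 + 8875) = 1/8991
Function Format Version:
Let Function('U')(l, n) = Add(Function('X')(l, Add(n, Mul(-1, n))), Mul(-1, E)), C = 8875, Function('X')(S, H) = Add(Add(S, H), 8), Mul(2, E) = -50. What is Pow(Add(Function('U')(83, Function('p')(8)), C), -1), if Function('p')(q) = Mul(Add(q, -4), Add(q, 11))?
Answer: Rational(1, 8991) ≈ 0.00011122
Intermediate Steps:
E = -25 (E = Mul(Rational(1, 2), -50) = -25)
Function('X')(S, H) = Add(8, H, S) (Function('X')(S, H) = Add(Add(H, S), 8) = Add(8, H, S))
Function('p')(q) = Mul(Add(-4, q), Add(11, q))
Function('U')(l, n) = Add(33, l) (Function('U')(l, n) = Add(Add(8, Add(n, Mul(-1, n)), l), Mul(-1, -25)) = Add(Add(8, 0, l), 25) = Add(Add(8, l), 25) = Add(33, l))
Pow(Add(Function('U')(83, Function('p')(8)), C), -1) = Pow(Add(Add(33, 83), 8875), -1) = Pow(Add(116, 8875), -1) = Pow(8991, -1) = Rational(1, 8991)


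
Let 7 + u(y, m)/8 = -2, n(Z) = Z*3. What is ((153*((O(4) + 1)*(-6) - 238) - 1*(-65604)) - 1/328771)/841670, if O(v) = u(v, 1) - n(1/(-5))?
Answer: 154221873301/1383583437850 ≈ 0.11147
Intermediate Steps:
n(Z) = 3*Z
u(y, m) = -72 (u(y, m) = -56 + 8*(-2) = -56 - 16 = -72)
O(v) = -357/5 (O(v) = -72 - 3*1/(-5) = -72 - 3*1*(-⅕) = -72 - 3*(-1)/5 = -72 - 1*(-⅗) = -72 + ⅗ = -357/5)
((153*((O(4) + 1)*(-6) - 238) - 1*(-65604)) - 1/328771)/841670 = ((153*((-357/5 + 1)*(-6) - 238) - 1*(-65604)) - 1/328771)/841670 = ((153*(-352/5*(-6) - 238) + 65604) - 1*1/328771)*(1/841670) = ((153*(2112/5 - 238) + 65604) - 1/328771)*(1/841670) = ((153*(922/5) + 65604) - 1/328771)*(1/841670) = ((141066/5 + 65604) - 1/328771)*(1/841670) = (469086/5 - 1/328771)*(1/841670) = (154221873301/1643855)*(1/841670) = 154221873301/1383583437850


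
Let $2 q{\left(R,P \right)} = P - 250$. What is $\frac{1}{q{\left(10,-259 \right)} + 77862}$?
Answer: $\frac{2}{155215} \approx 1.2885 \cdot 10^{-5}$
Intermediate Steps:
$q{\left(R,P \right)} = -125 + \frac{P}{2}$ ($q{\left(R,P \right)} = \frac{P - 250}{2} = \frac{-250 + P}{2} = -125 + \frac{P}{2}$)
$\frac{1}{q{\left(10,-259 \right)} + 77862} = \frac{1}{\left(-125 + \frac{1}{2} \left(-259\right)\right) + 77862} = \frac{1}{\left(-125 - \frac{259}{2}\right) + 77862} = \frac{1}{- \frac{509}{2} + 77862} = \frac{1}{\frac{155215}{2}} = \frac{2}{155215}$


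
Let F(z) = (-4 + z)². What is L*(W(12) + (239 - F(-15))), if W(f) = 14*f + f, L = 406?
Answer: 23548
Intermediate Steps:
W(f) = 15*f
L*(W(12) + (239 - F(-15))) = 406*(15*12 + (239 - (-4 - 15)²)) = 406*(180 + (239 - 1*(-19)²)) = 406*(180 + (239 - 1*361)) = 406*(180 + (239 - 361)) = 406*(180 - 122) = 406*58 = 23548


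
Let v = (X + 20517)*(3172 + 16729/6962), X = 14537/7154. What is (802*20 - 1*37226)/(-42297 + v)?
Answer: -351731017176/1080683468645653 ≈ -0.00032547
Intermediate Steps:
X = 14537/7154 (X = 14537*(1/7154) = 14537/7154 ≈ 2.0320)
v = 3244157056578915/49806148 (v = (14537/7154 + 20517)*(3172 + 16729/6962) = 146793155*(3172 + 16729*(1/6962))/7154 = 146793155*(3172 + 16729/6962)/7154 = (146793155/7154)*(22100193/6962) = 3244157056578915/49806148 ≈ 6.5136e+7)
(802*20 - 1*37226)/(-42297 + v) = (802*20 - 1*37226)/(-42297 + 3244157056578915/49806148) = (16040 - 37226)/(3242050405936959/49806148) = -21186*49806148/3242050405936959 = -351731017176/1080683468645653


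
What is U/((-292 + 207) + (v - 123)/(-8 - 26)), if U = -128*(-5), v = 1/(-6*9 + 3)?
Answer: -277440/35279 ≈ -7.8642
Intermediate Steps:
v = -1/51 (v = 1/(-54 + 3) = 1/(-51) = -1/51 ≈ -0.019608)
U = 640
U/((-292 + 207) + (v - 123)/(-8 - 26)) = 640/((-292 + 207) + (-1/51 - 123)/(-8 - 26)) = 640/(-85 - 6274/51/(-34)) = 640/(-85 - 6274/51*(-1/34)) = 640/(-85 + 3137/867) = 640/(-70558/867) = 640*(-867/70558) = -277440/35279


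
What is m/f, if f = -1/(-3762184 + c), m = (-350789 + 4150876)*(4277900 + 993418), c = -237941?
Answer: 80128371952039583250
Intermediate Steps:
m = 20031467004666 (m = 3800087*5271318 = 20031467004666)
f = 1/4000125 (f = -1/(-3762184 - 237941) = -1/(-4000125) = -1*(-1/4000125) = 1/4000125 ≈ 2.4999e-7)
m/f = 20031467004666/(1/4000125) = 20031467004666*4000125 = 80128371952039583250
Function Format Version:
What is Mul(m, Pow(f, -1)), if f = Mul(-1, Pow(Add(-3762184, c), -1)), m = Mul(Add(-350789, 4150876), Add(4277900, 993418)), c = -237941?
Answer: 80128371952039583250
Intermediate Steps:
m = 20031467004666 (m = Mul(3800087, 5271318) = 20031467004666)
f = Rational(1, 4000125) (f = Mul(-1, Pow(Add(-3762184, -237941), -1)) = Mul(-1, Pow(-4000125, -1)) = Mul(-1, Rational(-1, 4000125)) = Rational(1, 4000125) ≈ 2.4999e-7)
Mul(m, Pow(f, -1)) = Mul(20031467004666, Pow(Rational(1, 4000125), -1)) = Mul(20031467004666, 4000125) = 80128371952039583250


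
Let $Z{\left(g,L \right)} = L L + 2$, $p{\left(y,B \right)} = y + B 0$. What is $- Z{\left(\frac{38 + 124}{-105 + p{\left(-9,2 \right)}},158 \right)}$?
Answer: $-24966$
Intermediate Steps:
$p{\left(y,B \right)} = y$ ($p{\left(y,B \right)} = y + 0 = y$)
$Z{\left(g,L \right)} = 2 + L^{2}$ ($Z{\left(g,L \right)} = L^{2} + 2 = 2 + L^{2}$)
$- Z{\left(\frac{38 + 124}{-105 + p{\left(-9,2 \right)}},158 \right)} = - (2 + 158^{2}) = - (2 + 24964) = \left(-1\right) 24966 = -24966$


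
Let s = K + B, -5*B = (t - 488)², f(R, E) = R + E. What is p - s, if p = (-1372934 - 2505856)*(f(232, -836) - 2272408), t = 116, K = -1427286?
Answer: 44082688352214/5 ≈ 8.8165e+12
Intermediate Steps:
f(R, E) = E + R
B = -138384/5 (B = -(116 - 488)²/5 = -⅕*(-372)² = -⅕*138384 = -138384/5 ≈ -27677.)
s = -7274814/5 (s = -1427286 - 138384/5 = -7274814/5 ≈ -1.4550e+6)
p = 8816536215480 (p = (-1372934 - 2505856)*((-836 + 232) - 2272408) = -3878790*(-604 - 2272408) = -3878790*(-2273012) = 8816536215480)
p - s = 8816536215480 - 1*(-7274814/5) = 8816536215480 + 7274814/5 = 44082688352214/5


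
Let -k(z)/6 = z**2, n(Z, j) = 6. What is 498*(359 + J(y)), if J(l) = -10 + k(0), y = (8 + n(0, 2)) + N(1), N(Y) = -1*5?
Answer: 173802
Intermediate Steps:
N(Y) = -5
k(z) = -6*z**2
y = 9 (y = (8 + 6) - 5 = 14 - 5 = 9)
J(l) = -10 (J(l) = -10 - 6*0**2 = -10 - 6*0 = -10 + 0 = -10)
498*(359 + J(y)) = 498*(359 - 10) = 498*349 = 173802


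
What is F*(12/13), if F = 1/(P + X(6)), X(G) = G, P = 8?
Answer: 6/91 ≈ 0.065934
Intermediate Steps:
F = 1/14 (F = 1/(8 + 6) = 1/14 ≈ 0.071429)
F*(12/13) = (12/13)/14 = (12*(1/13))/14 = (1/14)*(12/13) = 6/91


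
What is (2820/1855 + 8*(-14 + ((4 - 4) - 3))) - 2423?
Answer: -948825/371 ≈ -2557.5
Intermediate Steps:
(2820/1855 + 8*(-14 + ((4 - 4) - 3))) - 2423 = (2820*(1/1855) + 8*(-14 + (0 - 3))) - 2423 = (564/371 + 8*(-14 - 3)) - 2423 = (564/371 + 8*(-17)) - 2423 = (564/371 - 136) - 2423 = -49892/371 - 2423 = -948825/371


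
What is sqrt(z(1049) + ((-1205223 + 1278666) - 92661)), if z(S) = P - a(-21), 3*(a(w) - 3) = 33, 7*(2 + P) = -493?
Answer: I*sqrt(945917)/7 ≈ 138.94*I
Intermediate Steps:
P = -507/7 (P = -2 + (1/7)*(-493) = -2 - 493/7 = -507/7 ≈ -72.429)
a(w) = 14 (a(w) = 3 + (1/3)*33 = 3 + 11 = 14)
z(S) = -605/7 (z(S) = -507/7 - 1*14 = -507/7 - 14 = -605/7)
sqrt(z(1049) + ((-1205223 + 1278666) - 92661)) = sqrt(-605/7 + ((-1205223 + 1278666) - 92661)) = sqrt(-605/7 + (73443 - 92661)) = sqrt(-605/7 - 19218) = sqrt(-135131/7) = I*sqrt(945917)/7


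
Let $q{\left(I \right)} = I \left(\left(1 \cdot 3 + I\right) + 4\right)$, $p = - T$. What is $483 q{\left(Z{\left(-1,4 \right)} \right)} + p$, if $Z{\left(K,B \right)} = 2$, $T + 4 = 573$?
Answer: $8125$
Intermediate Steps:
$T = 569$ ($T = -4 + 573 = 569$)
$p = -569$ ($p = \left(-1\right) 569 = -569$)
$q{\left(I \right)} = I \left(7 + I\right)$ ($q{\left(I \right)} = I \left(\left(3 + I\right) + 4\right) = I \left(7 + I\right)$)
$483 q{\left(Z{\left(-1,4 \right)} \right)} + p = 483 \cdot 2 \left(7 + 2\right) - 569 = 483 \cdot 2 \cdot 9 - 569 = 483 \cdot 18 - 569 = 8694 - 569 = 8125$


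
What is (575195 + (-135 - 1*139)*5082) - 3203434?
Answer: -4020707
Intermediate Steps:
(575195 + (-135 - 1*139)*5082) - 3203434 = (575195 + (-135 - 139)*5082) - 3203434 = (575195 - 274*5082) - 3203434 = (575195 - 1392468) - 3203434 = -817273 - 3203434 = -4020707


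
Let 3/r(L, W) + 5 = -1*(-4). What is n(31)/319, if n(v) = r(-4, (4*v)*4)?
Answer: -3/319 ≈ -0.0094044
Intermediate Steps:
r(L, W) = -3 (r(L, W) = 3/(-5 - 1*(-4)) = 3/(-5 + 4) = 3/(-1) = 3*(-1) = -3)
n(v) = -3
n(31)/319 = -3/319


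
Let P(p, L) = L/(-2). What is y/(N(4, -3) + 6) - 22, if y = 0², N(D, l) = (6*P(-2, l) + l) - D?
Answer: -22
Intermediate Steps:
P(p, L) = -L/2 (P(p, L) = L*(-½) = -L/2)
N(D, l) = -D - 2*l (N(D, l) = (6*(-l/2) + l) - D = (-3*l + l) - D = -2*l - D = -D - 2*l)
y = 0
y/(N(4, -3) + 6) - 22 = 0/((-1*4 - 2*(-3)) + 6) - 22 = 0/((-4 + 6) + 6) - 22 = 0/(2 + 6) - 22 = 0/8 - 22 = (⅛)*0 - 22 = 0 - 22 = -22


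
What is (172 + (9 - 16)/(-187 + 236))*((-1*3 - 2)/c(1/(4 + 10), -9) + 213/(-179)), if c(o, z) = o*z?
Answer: 4255813/3759 ≈ 1132.2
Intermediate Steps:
(172 + (9 - 16)/(-187 + 236))*((-1*3 - 2)/c(1/(4 + 10), -9) + 213/(-179)) = (172 + (9 - 16)/(-187 + 236))*((-1*3 - 2)/((-9/(4 + 10))) + 213/(-179)) = (172 - 7/49)*((-3 - 2)/((-9/14)) + 213*(-1/179)) = (172 - 7*1/49)*(-5/((1/14)*(-9)) - 213/179) = (172 - ⅐)*(-5/(-9/14) - 213/179) = 1203*(-5*(-14/9) - 213/179)/7 = 1203*(70/9 - 213/179)/7 = (1203/7)*(10613/1611) = 4255813/3759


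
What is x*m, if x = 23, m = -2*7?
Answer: -322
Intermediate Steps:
m = -14
x*m = 23*(-14) = -322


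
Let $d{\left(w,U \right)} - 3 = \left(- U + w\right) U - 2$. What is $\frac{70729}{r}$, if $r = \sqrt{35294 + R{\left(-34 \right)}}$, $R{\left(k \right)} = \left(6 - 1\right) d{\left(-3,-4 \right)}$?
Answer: $\frac{70729 \sqrt{35279}}{35279} \approx 376.56$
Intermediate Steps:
$d{\left(w,U \right)} = 1 + U \left(w - U\right)$ ($d{\left(w,U \right)} = 3 + \left(\left(- U + w\right) U - 2\right) = 3 + \left(\left(w - U\right) U - 2\right) = 3 + \left(U \left(w - U\right) - 2\right) = 3 + \left(-2 + U \left(w - U\right)\right) = 1 + U \left(w - U\right)$)
$R{\left(k \right)} = -15$ ($R{\left(k \right)} = \left(6 - 1\right) \left(1 - \left(-4\right)^{2} - -12\right) = \left(6 - 1\right) \left(1 - 16 + 12\right) = 5 \left(1 - 16 + 12\right) = 5 \left(-3\right) = -15$)
$r = \sqrt{35279}$ ($r = \sqrt{35294 - 15} = \sqrt{35279} \approx 187.83$)
$\frac{70729}{r} = \frac{70729}{\sqrt{35279}} = 70729 \frac{\sqrt{35279}}{35279} = \frac{70729 \sqrt{35279}}{35279}$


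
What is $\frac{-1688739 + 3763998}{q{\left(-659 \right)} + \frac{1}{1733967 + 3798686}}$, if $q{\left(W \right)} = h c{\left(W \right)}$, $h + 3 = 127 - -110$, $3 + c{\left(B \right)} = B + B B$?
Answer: $\frac{11481687932127}{561380849922439} \approx 0.020453$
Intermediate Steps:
$c{\left(B \right)} = -3 + B + B^{2}$ ($c{\left(B \right)} = -3 + \left(B + B B\right) = -3 + \left(B + B^{2}\right) = -3 + B + B^{2}$)
$h = 234$ ($h = -3 + \left(127 - -110\right) = -3 + \left(127 + 110\right) = -3 + 237 = 234$)
$q{\left(W \right)} = -702 + 234 W + 234 W^{2}$ ($q{\left(W \right)} = 234 \left(-3 + W + W^{2}\right) = -702 + 234 W + 234 W^{2}$)
$\frac{-1688739 + 3763998}{q{\left(-659 \right)} + \frac{1}{1733967 + 3798686}} = \frac{-1688739 + 3763998}{\left(-702 + 234 \left(-659\right) + 234 \left(-659\right)^{2}\right) + \frac{1}{1733967 + 3798686}} = \frac{2075259}{\left(-702 - 154206 + 234 \cdot 434281\right) + \frac{1}{5532653}} = \frac{2075259}{\left(-702 - 154206 + 101621754\right) + \frac{1}{5532653}} = \frac{2075259}{101466846 + \frac{1}{5532653}} = \frac{2075259}{\frac{561380849922439}{5532653}} = 2075259 \cdot \frac{5532653}{561380849922439} = \frac{11481687932127}{561380849922439}$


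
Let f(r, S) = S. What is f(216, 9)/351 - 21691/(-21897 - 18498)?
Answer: 295448/525135 ≈ 0.56261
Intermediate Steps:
f(216, 9)/351 - 21691/(-21897 - 18498) = 9/351 - 21691/(-21897 - 18498) = 9*(1/351) - 21691/(-40395) = 1/39 - 21691*(-1/40395) = 1/39 + 21691/40395 = 295448/525135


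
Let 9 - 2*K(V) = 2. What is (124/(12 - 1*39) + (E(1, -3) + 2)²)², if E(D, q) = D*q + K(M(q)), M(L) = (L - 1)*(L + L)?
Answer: 32041/11664 ≈ 2.7470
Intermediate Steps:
M(L) = 2*L*(-1 + L) (M(L) = (-1 + L)*(2*L) = 2*L*(-1 + L))
K(V) = 7/2 (K(V) = 9/2 - ½*2 = 9/2 - 1 = 7/2)
E(D, q) = 7/2 + D*q (E(D, q) = D*q + 7/2 = 7/2 + D*q)
(124/(12 - 1*39) + (E(1, -3) + 2)²)² = (124/(12 - 1*39) + ((7/2 + 1*(-3)) + 2)²)² = (124/(12 - 39) + ((7/2 - 3) + 2)²)² = (124/(-27) + (½ + 2)²)² = (124*(-1/27) + (5/2)²)² = (-124/27 + 25/4)² = (179/108)² = 32041/11664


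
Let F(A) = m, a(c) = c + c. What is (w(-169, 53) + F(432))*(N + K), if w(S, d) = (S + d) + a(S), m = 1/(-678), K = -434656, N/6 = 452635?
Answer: -351084428101/339 ≈ -1.0356e+9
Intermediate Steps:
a(c) = 2*c
N = 2715810 (N = 6*452635 = 2715810)
m = -1/678 ≈ -0.0014749
F(A) = -1/678
w(S, d) = d + 3*S (w(S, d) = (S + d) + 2*S = d + 3*S)
(w(-169, 53) + F(432))*(N + K) = ((53 + 3*(-169)) - 1/678)*(2715810 - 434656) = ((53 - 507) - 1/678)*2281154 = (-454 - 1/678)*2281154 = -307813/678*2281154 = -351084428101/339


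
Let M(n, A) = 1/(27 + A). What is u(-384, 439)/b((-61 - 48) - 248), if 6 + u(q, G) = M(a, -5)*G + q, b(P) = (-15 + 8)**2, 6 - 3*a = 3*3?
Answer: -1163/154 ≈ -7.5519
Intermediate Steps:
a = -1 (a = 2 - 3 = -1)
b(P) = 49 (b(P) = (-7)**2 = 49)
u(q, G) = -6 + q + G/22 (u(q, G) = -6 + (G/(27 - 5) + q) = -6 + (G/22 + q) = -6 + (q + G/22) = -6 + q + G/22)
u(-384, 439)/b((-61 - 48) - 248) = (-6 - 384 + (1/22)*439)/49 = (-6 - 384 + 439/22)*(1/49) = -8141/22*1/49 = -1163/154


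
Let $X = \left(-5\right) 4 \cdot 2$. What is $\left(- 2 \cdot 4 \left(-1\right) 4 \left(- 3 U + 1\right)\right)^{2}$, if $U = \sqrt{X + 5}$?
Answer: $-321536 - 6144 i \sqrt{35} \approx -3.2154 \cdot 10^{5} - 36348.0 i$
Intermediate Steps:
$X = -40$ ($X = \left(-20\right) 2 = -40$)
$U = i \sqrt{35}$ ($U = \sqrt{-40 + 5} = \sqrt{-35} = i \sqrt{35} \approx 5.9161 i$)
$\left(- 2 \cdot 4 \left(-1\right) 4 \left(- 3 U + 1\right)\right)^{2} = \left(- 2 \cdot 4 \left(-1\right) 4 \left(- 3 i \sqrt{35} + 1\right)\right)^{2} = \left(- 2 \left(\left(-4\right) 4\right) \left(- 3 i \sqrt{35} + 1\right)\right)^{2} = \left(\left(-2\right) \left(-16\right) \left(1 - 3 i \sqrt{35}\right)\right)^{2} = \left(32 \left(1 - 3 i \sqrt{35}\right)\right)^{2} = \left(32 - 96 i \sqrt{35}\right)^{2}$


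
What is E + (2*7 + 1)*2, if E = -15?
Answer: 15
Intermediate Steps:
E + (2*7 + 1)*2 = -15 + (2*7 + 1)*2 = -15 + (14 + 1)*2 = -15 + 15*2 = -15 + 30 = 15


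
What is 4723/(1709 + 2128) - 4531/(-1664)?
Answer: 25244519/6384768 ≈ 3.9539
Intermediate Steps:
4723/(1709 + 2128) - 4531/(-1664) = 4723/3837 - 4531*(-1/1664) = 4723*(1/3837) + 4531/1664 = 4723/3837 + 4531/1664 = 25244519/6384768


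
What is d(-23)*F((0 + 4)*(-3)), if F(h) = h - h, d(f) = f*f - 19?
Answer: 0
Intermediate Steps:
d(f) = -19 + f**2 (d(f) = f**2 - 19 = -19 + f**2)
F(h) = 0
d(-23)*F((0 + 4)*(-3)) = (-19 + (-23)**2)*0 = (-19 + 529)*0 = 510*0 = 0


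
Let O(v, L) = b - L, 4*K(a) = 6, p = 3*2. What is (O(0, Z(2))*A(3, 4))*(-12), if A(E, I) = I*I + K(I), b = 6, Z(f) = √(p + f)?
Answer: -1260 + 420*√2 ≈ -666.03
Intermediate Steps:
p = 6
K(a) = 3/2 (K(a) = (¼)*6 = 3/2)
Z(f) = √(6 + f)
O(v, L) = 6 - L
A(E, I) = 3/2 + I² (A(E, I) = I*I + 3/2 = I² + 3/2 = 3/2 + I²)
(O(0, Z(2))*A(3, 4))*(-12) = ((6 - √(6 + 2))*(3/2 + 4²))*(-12) = ((6 - √8)*(3/2 + 16))*(-12) = ((6 - 2*√2)*(35/2))*(-12) = (105 - 35*√2)*(-12) = -1260 + 420*√2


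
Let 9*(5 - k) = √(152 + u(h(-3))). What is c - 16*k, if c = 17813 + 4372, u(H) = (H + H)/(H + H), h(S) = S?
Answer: 22105 + 16*√17/3 ≈ 22127.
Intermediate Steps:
u(H) = 1 (u(H) = (2*H)/((2*H)) = (2*H)*(1/(2*H)) = 1)
k = 5 - √17/3 (k = 5 - √(152 + 1)/9 = 5 - √17/3 ≈ 3.6256)
c = 22185
c - 16*k = 22185 - 16*(5 - √17/3) = 22185 - (80 - 16*√17/3) = 22185 + (-80 + 16*√17/3) = 22105 + 16*√17/3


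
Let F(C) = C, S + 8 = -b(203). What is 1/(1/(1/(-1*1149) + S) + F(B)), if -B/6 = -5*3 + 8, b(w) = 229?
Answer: 272314/11436039 ≈ 0.023812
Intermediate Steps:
B = 42 (B = -6*(-5*3 + 8) = -6*(-15 + 8) = -6*(-7) = 42)
S = -237 (S = -8 - 1*229 = -8 - 229 = -237)
1/(1/(1/(-1*1149) + S) + F(B)) = 1/(1/(1/(-1*1149) - 237) + 42) = 1/(1/(1/(-1149) - 237) + 42) = 1/(1/(-1/1149 - 237) + 42) = 1/(1/(-272314/1149) + 42) = 1/(-1149/272314 + 42) = 1/(11436039/272314) = 272314/11436039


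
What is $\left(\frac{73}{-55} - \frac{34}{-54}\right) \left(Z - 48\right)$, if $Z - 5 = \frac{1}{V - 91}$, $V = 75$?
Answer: $\frac{178451}{5940} \approx 30.042$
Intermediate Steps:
$Z = \frac{79}{16}$ ($Z = 5 + \frac{1}{75 - 91} = 5 + \frac{1}{-16} = 5 - \frac{1}{16} = \frac{79}{16} \approx 4.9375$)
$\left(\frac{73}{-55} - \frac{34}{-54}\right) \left(Z - 48\right) = \left(\frac{73}{-55} - \frac{34}{-54}\right) \left(\frac{79}{16} - 48\right) = \left(73 \left(- \frac{1}{55}\right) - - \frac{17}{27}\right) \left(- \frac{689}{16}\right) = \left(- \frac{73}{55} + \frac{17}{27}\right) \left(- \frac{689}{16}\right) = \left(- \frac{1036}{1485}\right) \left(- \frac{689}{16}\right) = \frac{178451}{5940}$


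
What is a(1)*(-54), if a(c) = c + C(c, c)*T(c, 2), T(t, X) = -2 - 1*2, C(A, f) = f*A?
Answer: 162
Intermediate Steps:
C(A, f) = A*f
T(t, X) = -4 (T(t, X) = -2 - 2 = -4)
a(c) = c - 4*c² (a(c) = c + (c*c)*(-4) = c + c²*(-4) = c - 4*c²)
a(1)*(-54) = (1*(1 - 4*1))*(-54) = (1*(1 - 4))*(-54) = (1*(-3))*(-54) = -3*(-54) = 162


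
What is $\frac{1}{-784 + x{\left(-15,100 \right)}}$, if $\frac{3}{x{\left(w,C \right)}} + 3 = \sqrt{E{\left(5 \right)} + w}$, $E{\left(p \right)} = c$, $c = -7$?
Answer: $- \frac{24313}{19068457} + \frac{3 i \sqrt{22}}{19068457} \approx -0.001275 + 7.3793 \cdot 10^{-7} i$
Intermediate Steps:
$E{\left(p \right)} = -7$
$x{\left(w,C \right)} = \frac{3}{-3 + \sqrt{-7 + w}}$
$\frac{1}{-784 + x{\left(-15,100 \right)}} = \frac{1}{-784 + \frac{3}{-3 + \sqrt{-7 - 15}}} = \frac{1}{-784 + \frac{3}{-3 + \sqrt{-22}}} = \frac{1}{-784 + \frac{3}{-3 + i \sqrt{22}}}$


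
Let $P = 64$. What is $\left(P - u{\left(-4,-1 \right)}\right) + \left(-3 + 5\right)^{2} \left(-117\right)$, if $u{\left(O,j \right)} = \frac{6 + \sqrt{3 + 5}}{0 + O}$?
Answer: $- \frac{805}{2} + \frac{\sqrt{2}}{2} \approx -401.79$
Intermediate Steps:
$u{\left(O,j \right)} = \frac{6 + 2 \sqrt{2}}{O}$ ($u{\left(O,j \right)} = \frac{6 + \sqrt{8}}{O} = \frac{6 + 2 \sqrt{2}}{O}$)
$\left(P - u{\left(-4,-1 \right)}\right) + \left(-3 + 5\right)^{2} \left(-117\right) = \left(64 - \frac{2 \left(3 + \sqrt{2}\right)}{-4}\right) + \left(-3 + 5\right)^{2} \left(-117\right) = \left(64 - 2 \left(- \frac{1}{4}\right) \left(3 + \sqrt{2}\right)\right) + 2^{2} \left(-117\right) = \left(64 - \left(- \frac{3}{2} - \frac{\sqrt{2}}{2}\right)\right) + 4 \left(-117\right) = \left(64 + \left(\frac{3}{2} + \frac{\sqrt{2}}{2}\right)\right) - 468 = \left(\frac{131}{2} + \frac{\sqrt{2}}{2}\right) - 468 = - \frac{805}{2} + \frac{\sqrt{2}}{2}$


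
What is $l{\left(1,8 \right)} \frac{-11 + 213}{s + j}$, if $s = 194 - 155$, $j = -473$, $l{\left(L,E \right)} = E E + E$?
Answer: $- \frac{7272}{217} \approx -33.512$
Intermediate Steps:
$l{\left(L,E \right)} = E + E^{2}$ ($l{\left(L,E \right)} = E^{2} + E = E + E^{2}$)
$s = 39$
$l{\left(1,8 \right)} \frac{-11 + 213}{s + j} = 8 \left(1 + 8\right) \frac{-11 + 213}{39 - 473} = 8 \cdot 9 \frac{202}{-434} = 72 \cdot 202 \left(- \frac{1}{434}\right) = 72 \left(- \frac{101}{217}\right) = - \frac{7272}{217}$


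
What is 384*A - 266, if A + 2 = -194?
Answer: -75530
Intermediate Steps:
A = -196 (A = -2 - 194 = -196)
384*A - 266 = 384*(-196) - 266 = -75264 - 266 = -75530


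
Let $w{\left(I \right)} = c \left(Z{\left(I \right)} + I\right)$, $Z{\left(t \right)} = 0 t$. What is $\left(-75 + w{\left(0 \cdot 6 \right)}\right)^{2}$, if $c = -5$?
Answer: $5625$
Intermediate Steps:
$Z{\left(t \right)} = 0$
$w{\left(I \right)} = - 5 I$ ($w{\left(I \right)} = - 5 \left(0 + I\right) = - 5 I$)
$\left(-75 + w{\left(0 \cdot 6 \right)}\right)^{2} = \left(-75 - 5 \cdot 0 \cdot 6\right)^{2} = \left(-75 - 0\right)^{2} = \left(-75 + 0\right)^{2} = \left(-75\right)^{2} = 5625$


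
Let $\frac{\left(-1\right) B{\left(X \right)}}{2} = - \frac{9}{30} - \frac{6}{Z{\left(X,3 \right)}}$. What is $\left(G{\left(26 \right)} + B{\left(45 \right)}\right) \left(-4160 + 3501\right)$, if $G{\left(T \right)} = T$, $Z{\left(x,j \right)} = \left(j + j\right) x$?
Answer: $- \frac{790141}{45} \approx -17559.0$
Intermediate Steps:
$Z{\left(x,j \right)} = 2 j x$
$B{\left(X \right)} = \frac{3}{5} + \frac{2}{X}$ ($B{\left(X \right)} = - 2 \left(- \frac{9}{30} - \frac{6}{2 \cdot 3 X}\right) = - 2 \left(\left(-9\right) \frac{1}{30} - \frac{6}{6 X}\right) = - 2 \left(- \frac{3}{10} - 6 \frac{1}{6 X}\right) = - 2 \left(- \frac{3}{10} - \frac{1}{X}\right) = \frac{3}{5} + \frac{2}{X}$)
$\left(G{\left(26 \right)} + B{\left(45 \right)}\right) \left(-4160 + 3501\right) = \left(26 + \left(\frac{3}{5} + \frac{2}{45}\right)\right) \left(-4160 + 3501\right) = \left(26 + \left(\frac{3}{5} + 2 \cdot \frac{1}{45}\right)\right) \left(-659\right) = \left(26 + \left(\frac{3}{5} + \frac{2}{45}\right)\right) \left(-659\right) = \left(26 + \frac{29}{45}\right) \left(-659\right) = \frac{1199}{45} \left(-659\right) = - \frac{790141}{45}$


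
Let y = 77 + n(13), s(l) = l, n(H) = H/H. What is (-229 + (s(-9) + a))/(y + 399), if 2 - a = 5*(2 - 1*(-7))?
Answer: -281/477 ≈ -0.58910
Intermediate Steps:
n(H) = 1
a = -43 (a = 2 - 5*(2 - 1*(-7)) = 2 - 5*(2 + 7) = 2 - 5*9 = 2 - 1*45 = 2 - 45 = -43)
y = 78 (y = 77 + 1 = 78)
(-229 + (s(-9) + a))/(y + 399) = (-229 + (-9 - 43))/(78 + 399) = (-229 - 52)/477 = -281*1/477 = -281/477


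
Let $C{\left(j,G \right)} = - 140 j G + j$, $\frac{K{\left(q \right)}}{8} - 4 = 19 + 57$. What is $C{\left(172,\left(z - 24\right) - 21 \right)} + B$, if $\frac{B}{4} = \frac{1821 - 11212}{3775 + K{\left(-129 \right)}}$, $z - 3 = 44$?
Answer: $- \frac{211904584}{4415} \approx -47997.0$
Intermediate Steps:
$K{\left(q \right)} = 640$ ($K{\left(q \right)} = 32 + 8 \left(19 + 57\right) = 32 + 8 \cdot 76 = 32 + 608 = 640$)
$z = 47$ ($z = 3 + 44 = 47$)
$B = - \frac{37564}{4415}$ ($B = 4 \frac{1821 - 11212}{3775 + 640} = 4 \left(- \frac{9391}{4415}\right) = - \frac{37564}{4415} \approx -8.5083$)
$C{\left(j,G \right)} = j - 140 G j$ ($C{\left(j,G \right)} = - 140 G j + j = j - 140 G j$)
$C{\left(172,\left(z - 24\right) - 21 \right)} + B = 172 \left(1 - 140 \left(\left(47 - 24\right) - 21\right)\right) - \frac{37564}{4415} = 172 \left(1 - 140 \left(23 - 21\right)\right) - \frac{37564}{4415} = 172 \left(1 - 280\right) - \frac{37564}{4415} = 172 \left(-279\right) - \frac{37564}{4415} = -47988 - \frac{37564}{4415} = - \frac{211904584}{4415}$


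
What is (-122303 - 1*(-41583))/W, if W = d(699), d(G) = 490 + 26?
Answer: -20180/129 ≈ -156.43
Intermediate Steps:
d(G) = 516
W = 516
(-122303 - 1*(-41583))/W = (-122303 - 1*(-41583))/516 = (-122303 + 41583)*(1/516) = -80720*1/516 = -20180/129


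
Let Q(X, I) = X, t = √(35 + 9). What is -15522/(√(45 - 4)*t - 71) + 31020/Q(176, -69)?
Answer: 171547/332 + 796*√451/83 ≈ 720.38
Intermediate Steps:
t = 2*√11 (t = √44 = 2*√11 ≈ 6.6332)
-15522/(√(45 - 4)*t - 71) + 31020/Q(176, -69) = -15522/(√(45 - 4)*(2*√11) - 71) + 31020/176 = -15522/(√41*(2*√11) - 71) + 31020*(1/176) = -15522/(2*√451 - 71) + 705/4 = -15522/(-71 + 2*√451) + 705/4 = 705/4 - 15522/(-71 + 2*√451)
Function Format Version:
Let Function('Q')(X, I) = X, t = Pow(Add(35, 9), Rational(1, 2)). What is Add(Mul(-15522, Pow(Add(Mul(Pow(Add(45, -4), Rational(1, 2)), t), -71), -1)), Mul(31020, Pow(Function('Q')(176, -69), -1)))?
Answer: Add(Rational(171547, 332), Mul(Rational(796, 83), Pow(451, Rational(1, 2)))) ≈ 720.38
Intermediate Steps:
t = Mul(2, Pow(11, Rational(1, 2))) (t = Pow(44, Rational(1, 2)) = Mul(2, Pow(11, Rational(1, 2))) ≈ 6.6332)
Add(Mul(-15522, Pow(Add(Mul(Pow(Add(45, -4), Rational(1, 2)), t), -71), -1)), Mul(31020, Pow(Function('Q')(176, -69), -1))) = Add(Mul(-15522, Pow(Add(Mul(Pow(Add(45, -4), Rational(1, 2)), Mul(2, Pow(11, Rational(1, 2)))), -71), -1)), Mul(31020, Pow(176, -1))) = Add(Mul(-15522, Pow(Add(Mul(Pow(41, Rational(1, 2)), Mul(2, Pow(11, Rational(1, 2)))), -71), -1)), Mul(31020, Rational(1, 176))) = Add(Mul(-15522, Pow(Add(Mul(2, Pow(451, Rational(1, 2))), -71), -1)), Rational(705, 4)) = Add(Mul(-15522, Pow(Add(-71, Mul(2, Pow(451, Rational(1, 2)))), -1)), Rational(705, 4)) = Add(Rational(705, 4), Mul(-15522, Pow(Add(-71, Mul(2, Pow(451, Rational(1, 2)))), -1)))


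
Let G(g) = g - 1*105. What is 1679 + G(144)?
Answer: 1718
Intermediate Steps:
G(g) = -105 + g (G(g) = g - 105 = -105 + g)
1679 + G(144) = 1679 + (-105 + 144) = 1679 + 39 = 1718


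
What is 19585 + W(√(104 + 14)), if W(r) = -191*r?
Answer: 19585 - 191*√118 ≈ 17510.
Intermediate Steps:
19585 + W(√(104 + 14)) = 19585 - 191*√(104 + 14) = 19585 - 191*√118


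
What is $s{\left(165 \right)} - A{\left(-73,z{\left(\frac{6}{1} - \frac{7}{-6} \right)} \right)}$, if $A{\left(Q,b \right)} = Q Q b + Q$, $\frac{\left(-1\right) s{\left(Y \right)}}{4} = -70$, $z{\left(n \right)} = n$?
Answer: $- \frac{227029}{6} \approx -37838.0$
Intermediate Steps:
$s{\left(Y \right)} = 280$ ($s{\left(Y \right)} = \left(-4\right) \left(-70\right) = 280$)
$A{\left(Q,b \right)} = Q + b Q^{2}$ ($A{\left(Q,b \right)} = Q^{2} b + Q = b Q^{2} + Q = Q + b Q^{2}$)
$s{\left(165 \right)} - A{\left(-73,z{\left(\frac{6}{1} - \frac{7}{-6} \right)} \right)} = 280 - - 73 \left(1 - 73 \left(\frac{6}{1} - \frac{7}{-6}\right)\right) = 280 - - 73 \left(1 - 73 \left(6 \cdot 1 - - \frac{7}{6}\right)\right) = 280 - - 73 \left(1 - 73 \left(6 + \frac{7}{6}\right)\right) = 280 - - 73 \left(1 - \frac{3139}{6}\right) = 280 - \left(-73\right) \left(- \frac{3133}{6}\right) = 280 - \frac{228709}{6} = - \frac{227029}{6}$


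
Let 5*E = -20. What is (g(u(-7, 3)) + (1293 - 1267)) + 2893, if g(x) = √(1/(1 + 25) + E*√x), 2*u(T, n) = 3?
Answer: 2919 + √(26 - 1352*√6)/26 ≈ 2919.0 + 2.2047*I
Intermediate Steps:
u(T, n) = 3/2 (u(T, n) = (½)*3 = 3/2)
E = -4 (E = (⅕)*(-20) = -4)
g(x) = √(1/26 - 4*√x) (g(x) = √(1/(1 + 25) - 4*√x) = √(1/26 - 4*√x))
(g(u(-7, 3)) + (1293 - 1267)) + 2893 = (√(26 - 1352*√6)/26 + (1293 - 1267)) + 2893 = (√(26 - 1352*√6)/26 + 26) + 2893 = (26 + √(26 - 1352*√6)/26) + 2893 = 2919 + √(26 - 1352*√6)/26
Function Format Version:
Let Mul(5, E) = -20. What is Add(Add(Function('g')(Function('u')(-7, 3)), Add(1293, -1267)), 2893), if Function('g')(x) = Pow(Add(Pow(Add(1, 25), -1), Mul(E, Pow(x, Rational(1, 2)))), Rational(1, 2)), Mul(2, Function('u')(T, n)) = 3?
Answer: Add(2919, Mul(Rational(1, 26), Pow(Add(26, Mul(-1352, Pow(6, Rational(1, 2)))), Rational(1, 2)))) ≈ Add(2919.0, Mul(2.2047, I))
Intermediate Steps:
Function('u')(T, n) = Rational(3, 2) (Function('u')(T, n) = Mul(Rational(1, 2), 3) = Rational(3, 2))
E = -4 (E = Mul(Rational(1, 5), -20) = -4)
Function('g')(x) = Pow(Add(Rational(1, 26), Mul(-4, Pow(x, Rational(1, 2)))), Rational(1, 2)) (Function('g')(x) = Pow(Add(Pow(Add(1, 25), -1), Mul(-4, Pow(x, Rational(1, 2)))), Rational(1, 2)) = Pow(Add(Pow(26, -1), Mul(-4, Pow(x, Rational(1, 2)))), Rational(1, 2)) = Pow(Add(Rational(1, 26), Mul(-4, Pow(x, Rational(1, 2)))), Rational(1, 2)))
Add(Add(Function('g')(Function('u')(-7, 3)), Add(1293, -1267)), 2893) = Add(Add(Mul(Rational(1, 26), Pow(Add(26, Mul(-2704, Pow(Rational(3, 2), Rational(1, 2)))), Rational(1, 2))), Add(1293, -1267)), 2893) = Add(Add(Mul(Rational(1, 26), Pow(Add(26, Mul(-2704, Mul(Rational(1, 2), Pow(6, Rational(1, 2))))), Rational(1, 2))), 26), 2893) = Add(Add(Mul(Rational(1, 26), Pow(Add(26, Mul(-1352, Pow(6, Rational(1, 2)))), Rational(1, 2))), 26), 2893) = Add(Add(26, Mul(Rational(1, 26), Pow(Add(26, Mul(-1352, Pow(6, Rational(1, 2)))), Rational(1, 2)))), 2893) = Add(2919, Mul(Rational(1, 26), Pow(Add(26, Mul(-1352, Pow(6, Rational(1, 2)))), Rational(1, 2))))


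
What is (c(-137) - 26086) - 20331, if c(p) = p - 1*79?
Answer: -46633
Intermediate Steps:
c(p) = -79 + p (c(p) = p - 79 = -79 + p)
(c(-137) - 26086) - 20331 = ((-79 - 137) - 26086) - 20331 = (-216 - 26086) - 20331 = -26302 - 20331 = -46633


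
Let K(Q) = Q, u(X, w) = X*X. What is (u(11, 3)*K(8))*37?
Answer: 35816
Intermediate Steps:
u(X, w) = X²
(u(11, 3)*K(8))*37 = (11²*8)*37 = (121*8)*37 = 968*37 = 35816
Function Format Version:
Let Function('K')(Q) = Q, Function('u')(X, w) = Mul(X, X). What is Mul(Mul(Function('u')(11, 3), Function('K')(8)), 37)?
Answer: 35816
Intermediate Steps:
Function('u')(X, w) = Pow(X, 2)
Mul(Mul(Function('u')(11, 3), Function('K')(8)), 37) = Mul(Mul(Pow(11, 2), 8), 37) = Mul(Mul(121, 8), 37) = Mul(968, 37) = 35816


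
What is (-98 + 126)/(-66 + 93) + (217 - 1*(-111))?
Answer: 8884/27 ≈ 329.04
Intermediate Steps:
(-98 + 126)/(-66 + 93) + (217 - 1*(-111)) = 28/27 + (217 + 111) = 28*(1/27) + 328 = 28/27 + 328 = 8884/27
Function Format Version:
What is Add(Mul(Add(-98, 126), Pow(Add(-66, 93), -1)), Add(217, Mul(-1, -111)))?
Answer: Rational(8884, 27) ≈ 329.04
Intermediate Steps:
Add(Mul(Add(-98, 126), Pow(Add(-66, 93), -1)), Add(217, Mul(-1, -111))) = Add(Mul(28, Pow(27, -1)), Add(217, 111)) = Add(Mul(28, Rational(1, 27)), 328) = Add(Rational(28, 27), 328) = Rational(8884, 27)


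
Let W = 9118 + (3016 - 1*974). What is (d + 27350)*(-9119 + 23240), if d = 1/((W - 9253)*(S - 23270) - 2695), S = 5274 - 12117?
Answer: 22179302386724979/57428186 ≈ 3.8621e+8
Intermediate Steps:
S = -6843
W = 11160 (W = 9118 + (3016 - 974) = 9118 + 2042 = 11160)
d = -1/57428186 (d = 1/((11160 - 9253)*(-6843 - 23270) - 2695) = 1/(1907*(-30113) - 2695) = 1/(-57425491 - 2695) = 1/(-57428186) = -1/57428186 ≈ -1.7413e-8)
(d + 27350)*(-9119 + 23240) = (-1/57428186 + 27350)*(-9119 + 23240) = (1570660887099/57428186)*14121 = 22179302386724979/57428186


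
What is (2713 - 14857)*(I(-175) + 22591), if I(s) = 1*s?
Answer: -272219904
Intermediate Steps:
I(s) = s
(2713 - 14857)*(I(-175) + 22591) = (2713 - 14857)*(-175 + 22591) = -12144*22416 = -272219904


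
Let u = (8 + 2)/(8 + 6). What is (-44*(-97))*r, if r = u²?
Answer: 106700/49 ≈ 2177.6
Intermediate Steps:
u = 5/7 (u = 10/14 = 10*(1/14) = 5/7 ≈ 0.71429)
r = 25/49 (r = (5/7)² = 25/49 ≈ 0.51020)
(-44*(-97))*r = -44*(-97)*(25/49) = 4268*(25/49) = 106700/49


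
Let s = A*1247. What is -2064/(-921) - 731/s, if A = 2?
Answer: 34685/17806 ≈ 1.9479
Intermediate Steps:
s = 2494 (s = 2*1247 = 2494)
-2064/(-921) - 731/s = -2064/(-921) - 731/2494 = -2064*(-1/921) - 731*1/2494 = 688/307 - 17/58 = 34685/17806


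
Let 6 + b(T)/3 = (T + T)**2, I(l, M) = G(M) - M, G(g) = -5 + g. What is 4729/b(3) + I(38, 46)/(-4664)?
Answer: 11028253/209880 ≈ 52.546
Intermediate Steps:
I(l, M) = -5 (I(l, M) = (-5 + M) - M = -5)
b(T) = -18 + 12*T**2 (b(T) = -18 + 3*(T + T)**2 = -18 + 3*(2*T)**2 = -18 + 3*(4*T**2) = -18 + 12*T**2)
4729/b(3) + I(38, 46)/(-4664) = 4729/(-18 + 12*3**2) - 5/(-4664) = 4729/(-18 + 12*9) - 5*(-1/4664) = 4729/(-18 + 108) + 5/4664 = 4729/90 + 5/4664 = 11028253/209880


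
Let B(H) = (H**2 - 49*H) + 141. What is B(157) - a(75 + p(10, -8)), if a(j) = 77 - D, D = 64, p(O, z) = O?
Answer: 17084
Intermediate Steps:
B(H) = 141 + H**2 - 49*H
a(j) = 13 (a(j) = 77 - 1*64 = 77 - 64 = 13)
B(157) - a(75 + p(10, -8)) = (141 + 157**2 - 49*157) - 1*13 = (141 + 24649 - 7693) - 13 = 17097 - 13 = 17084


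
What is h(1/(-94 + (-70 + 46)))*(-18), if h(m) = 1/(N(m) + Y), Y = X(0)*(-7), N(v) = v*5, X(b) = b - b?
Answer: 2124/5 ≈ 424.80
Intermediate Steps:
X(b) = 0
N(v) = 5*v
Y = 0 (Y = 0*(-7) = 0)
h(m) = 1/(5*m) (h(m) = 1/(5*m + 0) = 1/(5*m))
h(1/(-94 + (-70 + 46)))*(-18) = (1/(5*(1/(-94 + (-70 + 46)))))*(-18) = (1/(5*(1/(-94 - 24))))*(-18) = (1/(5*(1/(-118))))*(-18) = (1/(5*(-1/118)))*(-18) = ((1/5)*(-118))*(-18) = -118/5*(-18) = 2124/5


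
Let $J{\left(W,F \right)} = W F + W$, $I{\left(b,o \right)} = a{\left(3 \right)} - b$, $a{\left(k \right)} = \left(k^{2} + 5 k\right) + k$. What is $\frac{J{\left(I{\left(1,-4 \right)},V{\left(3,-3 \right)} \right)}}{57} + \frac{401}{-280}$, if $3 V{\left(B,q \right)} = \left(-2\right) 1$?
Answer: $- \frac{61291}{47880} \approx -1.2801$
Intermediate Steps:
$a{\left(k \right)} = k^{2} + 6 k$
$V{\left(B,q \right)} = - \frac{2}{3}$ ($V{\left(B,q \right)} = \frac{\left(-2\right) 1}{3} = \frac{1}{3} \left(-2\right) = - \frac{2}{3}$)
$I{\left(b,o \right)} = 27 - b$ ($I{\left(b,o \right)} = 3 \left(6 + 3\right) - b = 3 \cdot 9 - b = 27 - b$)
$J{\left(W,F \right)} = W + F W$ ($J{\left(W,F \right)} = F W + W = W + F W$)
$\frac{J{\left(I{\left(1,-4 \right)},V{\left(3,-3 \right)} \right)}}{57} + \frac{401}{-280} = \frac{\left(27 - 1\right) \left(1 - \frac{2}{3}\right)}{57} + \frac{401}{-280} = \left(27 - 1\right) \frac{1}{3} \cdot \frac{1}{57} + 401 \left(- \frac{1}{280}\right) = 26 \cdot \frac{1}{3} \cdot \frac{1}{57} - \frac{401}{280} = \frac{26}{3} \cdot \frac{1}{57} - \frac{401}{280} = \frac{26}{171} - \frac{401}{280} = - \frac{61291}{47880}$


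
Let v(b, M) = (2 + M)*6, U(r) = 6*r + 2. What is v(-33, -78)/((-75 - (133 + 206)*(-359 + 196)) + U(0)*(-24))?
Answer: -76/9189 ≈ -0.0082708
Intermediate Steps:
U(r) = 2 + 6*r
v(b, M) = 12 + 6*M
v(-33, -78)/((-75 - (133 + 206)*(-359 + 196)) + U(0)*(-24)) = (12 + 6*(-78))/((-75 - (133 + 206)*(-359 + 196)) + (2 + 6*0)*(-24)) = (12 - 468)/((-75 - 339*(-163)) + (2 + 0)*(-24)) = -456/((-75 - 1*(-55257)) + 2*(-24)) = -456/((-75 + 55257) - 48) = -456/(55182 - 48) = -456/55134 = (1/55134)*(-456) = -76/9189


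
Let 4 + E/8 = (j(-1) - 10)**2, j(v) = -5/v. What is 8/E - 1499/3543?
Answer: -3104/8267 ≈ -0.37547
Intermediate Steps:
E = 168 (E = -32 + 8*(-5/(-1) - 10)**2 = -32 + 8*(-5*(-1) - 10)**2 = -32 + 8*(5 - 10)**2 = -32 + 8*(-5)**2 = -32 + 8*25 = -32 + 200 = 168)
8/E - 1499/3543 = 8/168 - 1499/3543 = 8*(1/168) - 1499*1/3543 = 1/21 - 1499/3543 = -3104/8267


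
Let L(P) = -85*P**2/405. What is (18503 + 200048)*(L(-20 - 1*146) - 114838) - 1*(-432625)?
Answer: -2135280349205/81 ≈ -2.6361e+10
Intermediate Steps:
L(P) = -17*P**2/81 (L(P) = -85*P**2*(1/405) = -17*P**2/81)
(18503 + 200048)*(L(-20 - 1*146) - 114838) - 1*(-432625) = (18503 + 200048)*(-17*(-20 - 1*146)**2/81 - 114838) - 1*(-432625) = 218551*(-17*(-20 - 146)**2/81 - 114838) + 432625 = 218551*(-17/81*(-166)**2 - 114838) + 432625 = 218551*(-17/81*27556 - 114838) + 432625 = 218551*(-468452/81 - 114838) + 432625 = 218551*(-9770330/81) + 432625 = -2135315391830/81 + 432625 = -2135280349205/81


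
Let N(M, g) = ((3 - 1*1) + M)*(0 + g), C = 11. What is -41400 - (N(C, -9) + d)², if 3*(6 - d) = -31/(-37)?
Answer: -662661304/12321 ≈ -53783.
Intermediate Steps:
N(M, g) = g*(2 + M) (N(M, g) = ((3 - 1) + M)*g = (2 + M)*g = g*(2 + M))
d = 635/111 (d = 6 - (-31)/(3*(-37)) = 6 - (-31)*(-1)/(3*37) = 6 - ⅓*31/37 = 6 - 31/111 = 635/111 ≈ 5.7207)
-41400 - (N(C, -9) + d)² = -41400 - (-9*(2 + 11) + 635/111)² = -41400 - (-9*13 + 635/111)² = -41400 - (-117 + 635/111)² = -41400 - (-12352/111)² = -41400 - 1*152571904/12321 = -41400 - 152571904/12321 = -662661304/12321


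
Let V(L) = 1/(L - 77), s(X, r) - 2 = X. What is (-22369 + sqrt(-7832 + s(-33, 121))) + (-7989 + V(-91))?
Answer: -5100145/168 + I*sqrt(7863) ≈ -30358.0 + 88.674*I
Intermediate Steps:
s(X, r) = 2 + X
V(L) = 1/(-77 + L)
(-22369 + sqrt(-7832 + s(-33, 121))) + (-7989 + V(-91)) = (-22369 + sqrt(-7832 + (2 - 33))) + (-7989 + 1/(-77 - 91)) = (-22369 + sqrt(-7832 - 31)) + (-7989 + 1/(-168)) = (-22369 + sqrt(-7863)) + (-7989 - 1/168) = (-22369 + I*sqrt(7863)) - 1342153/168 = -5100145/168 + I*sqrt(7863)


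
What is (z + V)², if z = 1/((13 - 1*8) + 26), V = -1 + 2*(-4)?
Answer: 77284/961 ≈ 80.420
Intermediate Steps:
V = -9 (V = -1 - 8 = -9)
z = 1/31 (z = 1/((13 - 8) + 26) = 1/(5 + 26) = 1/31 ≈ 0.032258)
(z + V)² = (1/31 - 9)² = (-278/31)² = 77284/961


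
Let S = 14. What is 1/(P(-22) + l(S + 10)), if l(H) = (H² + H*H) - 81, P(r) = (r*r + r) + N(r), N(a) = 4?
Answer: 1/1537 ≈ 0.00065062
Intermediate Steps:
P(r) = 4 + r + r² (P(r) = (r*r + r) + 4 = (r² + r) + 4 = (r + r²) + 4 = 4 + r + r²)
l(H) = -81 + 2*H² (l(H) = (H² + H²) - 81 = 2*H² - 81 = -81 + 2*H²)
1/(P(-22) + l(S + 10)) = 1/((4 - 22 + (-22)²) + (-81 + 2*(14 + 10)²)) = 1/((4 - 22 + 484) + (-81 + 2*24²)) = 1/(466 + (-81 + 2*576)) = 1/(466 + (-81 + 1152)) = 1/(466 + 1071) = 1/1537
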